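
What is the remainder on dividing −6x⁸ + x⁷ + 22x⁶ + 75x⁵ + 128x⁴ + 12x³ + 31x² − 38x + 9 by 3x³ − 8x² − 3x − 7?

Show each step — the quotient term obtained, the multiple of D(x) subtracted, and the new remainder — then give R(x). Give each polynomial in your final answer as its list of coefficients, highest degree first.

R = [-6, 5, -5]

Step 1: lead(−6x⁸ + x⁷ + 22x⁶ + 75x⁵ + 128x⁴ + 12x³ + 31x² − 38x + 9) ÷ lead(D) = −6x⁸ ÷ 3x³ = −2x⁵. Subtract (−2x⁵)·D = −6x⁸ + 16x⁷ + 6x⁶ + 14x⁵. Remainder: −15x⁷ + 16x⁶ + 61x⁵ + 128x⁴ + 12x³ + 31x² − 38x + 9.
Step 2: lead(−15x⁷ + 16x⁶ + 61x⁵ + 128x⁴ + 12x³ + 31x² − 38x + 9) ÷ lead(D) = −15x⁷ ÷ 3x³ = −5x⁴. Subtract (−5x⁴)·D = −15x⁷ + 40x⁶ + 15x⁵ + 35x⁴. Remainder: −24x⁶ + 46x⁵ + 93x⁴ + 12x³ + 31x² − 38x + 9.
Step 3: lead(−24x⁶ + 46x⁵ + 93x⁴ + 12x³ + 31x² − 38x + 9) ÷ lead(D) = −24x⁶ ÷ 3x³ = −8x³. Subtract (−8x³)·D = −24x⁶ + 64x⁵ + 24x⁴ + 56x³. Remainder: −18x⁵ + 69x⁴ − 44x³ + 31x² − 38x + 9.
Step 4: lead(−18x⁵ + 69x⁴ − 44x³ + 31x² − 38x + 9) ÷ lead(D) = −18x⁵ ÷ 3x³ = −6x². Subtract (−6x²)·D = −18x⁵ + 48x⁴ + 18x³ + 42x². Remainder: 21x⁴ − 62x³ − 11x² − 38x + 9.
Step 5: lead(21x⁴ − 62x³ − 11x² − 38x + 9) ÷ lead(D) = 21x⁴ ÷ 3x³ = 7x. Subtract (7x)·D = 21x⁴ − 56x³ − 21x² − 49x. Remainder: −6x³ + 10x² + 11x + 9.
Step 6: lead(−6x³ + 10x² + 11x + 9) ÷ lead(D) = −6x³ ÷ 3x³ = −2. Subtract (−2)·D = −6x³ + 16x² + 6x + 14. Remainder: −6x² + 5x − 5.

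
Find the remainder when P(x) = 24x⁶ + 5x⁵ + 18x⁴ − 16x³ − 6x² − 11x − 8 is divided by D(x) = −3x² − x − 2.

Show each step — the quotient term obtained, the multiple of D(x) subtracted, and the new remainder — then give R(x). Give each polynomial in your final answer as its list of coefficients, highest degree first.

Step 1: lead(24x⁶ + 5x⁵ + 18x⁴ − 16x³ − 6x² − 11x − 8) ÷ lead(D) = 24x⁶ ÷ −3x² = −8x⁴. Subtract (−8x⁴)·D = 24x⁶ + 8x⁵ + 16x⁴. Remainder: −3x⁵ + 2x⁴ − 16x³ − 6x² − 11x − 8.
Step 2: lead(−3x⁵ + 2x⁴ − 16x³ − 6x² − 11x − 8) ÷ lead(D) = −3x⁵ ÷ −3x² = x³. Subtract (x³)·D = −3x⁵ − x⁴ − 2x³. Remainder: 3x⁴ − 14x³ − 6x² − 11x − 8.
Step 3: lead(3x⁴ − 14x³ − 6x² − 11x − 8) ÷ lead(D) = 3x⁴ ÷ −3x² = −x². Subtract (−x²)·D = 3x⁴ + x³ + 2x². Remainder: −15x³ − 8x² − 11x − 8.
Step 4: lead(−15x³ − 8x² − 11x − 8) ÷ lead(D) = −15x³ ÷ −3x² = 5x. Subtract (5x)·D = −15x³ − 5x² − 10x. Remainder: −3x² − x − 8.
Step 5: lead(−3x² − x − 8) ÷ lead(D) = −3x² ÷ −3x² = 1. Subtract (1)·D = −3x² − x − 2. Remainder: −6.

R = [-6]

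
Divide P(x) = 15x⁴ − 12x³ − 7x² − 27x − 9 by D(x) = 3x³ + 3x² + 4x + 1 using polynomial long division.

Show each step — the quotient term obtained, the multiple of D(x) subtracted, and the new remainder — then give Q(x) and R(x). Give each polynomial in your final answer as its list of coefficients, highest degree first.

Q = [5, -9]; R = [4, 0]

Step 1: lead(15x⁴ − 12x³ − 7x² − 27x − 9) ÷ lead(D) = 15x⁴ ÷ 3x³ = 5x. Subtract (5x)·D = 15x⁴ + 15x³ + 20x² + 5x. Remainder: −27x³ − 27x² − 32x − 9.
Step 2: lead(−27x³ − 27x² − 32x − 9) ÷ lead(D) = −27x³ ÷ 3x³ = −9. Subtract (−9)·D = −27x³ − 27x² − 36x − 9. Remainder: 4x.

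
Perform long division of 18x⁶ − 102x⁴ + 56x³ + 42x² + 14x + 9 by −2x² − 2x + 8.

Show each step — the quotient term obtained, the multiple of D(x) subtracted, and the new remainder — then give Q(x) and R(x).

Step 1: lead(18x⁶ − 102x⁴ + 56x³ + 42x² + 14x + 9) ÷ lead(D) = 18x⁶ ÷ −2x² = −9x⁴. Subtract (−9x⁴)·D = 18x⁶ + 18x⁵ − 72x⁴. Remainder: −18x⁵ − 30x⁴ + 56x³ + 42x² + 14x + 9.
Step 2: lead(−18x⁵ − 30x⁴ + 56x³ + 42x² + 14x + 9) ÷ lead(D) = −18x⁵ ÷ −2x² = 9x³. Subtract (9x³)·D = −18x⁵ − 18x⁴ + 72x³. Remainder: −12x⁴ − 16x³ + 42x² + 14x + 9.
Step 3: lead(−12x⁴ − 16x³ + 42x² + 14x + 9) ÷ lead(D) = −12x⁴ ÷ −2x² = 6x². Subtract (6x²)·D = −12x⁴ − 12x³ + 48x². Remainder: −4x³ − 6x² + 14x + 9.
Step 4: lead(−4x³ − 6x² + 14x + 9) ÷ lead(D) = −4x³ ÷ −2x² = 2x. Subtract (2x)·D = −4x³ − 4x² + 16x. Remainder: −2x² − 2x + 9.
Step 5: lead(−2x² − 2x + 9) ÷ lead(D) = −2x² ÷ −2x² = 1. Subtract (1)·D = −2x² − 2x + 8. Remainder: 1.

Q(x) = −9x⁴ + 9x³ + 6x² + 2x + 1; R(x) = 1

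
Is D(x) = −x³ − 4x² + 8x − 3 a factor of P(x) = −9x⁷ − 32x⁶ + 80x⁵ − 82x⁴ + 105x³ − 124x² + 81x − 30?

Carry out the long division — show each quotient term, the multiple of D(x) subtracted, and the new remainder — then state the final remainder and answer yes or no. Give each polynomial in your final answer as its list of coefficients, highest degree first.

R = [-2, -9], so D(x) is not a factor of P(x). no

Step 1: lead(−9x⁷ − 32x⁶ + 80x⁵ − 82x⁴ + 105x³ − 124x² + 81x − 30) ÷ lead(D) = −9x⁷ ÷ −x³ = 9x⁴. Subtract (9x⁴)·D = −9x⁷ − 36x⁶ + 72x⁵ − 27x⁴. Remainder: 4x⁶ + 8x⁵ − 55x⁴ + 105x³ − 124x² + 81x − 30.
Step 2: lead(4x⁶ + 8x⁵ − 55x⁴ + 105x³ − 124x² + 81x − 30) ÷ lead(D) = 4x⁶ ÷ −x³ = −4x³. Subtract (−4x³)·D = 4x⁶ + 16x⁵ − 32x⁴ + 12x³. Remainder: −8x⁵ − 23x⁴ + 93x³ − 124x² + 81x − 30.
Step 3: lead(−8x⁵ − 23x⁴ + 93x³ − 124x² + 81x − 30) ÷ lead(D) = −8x⁵ ÷ −x³ = 8x². Subtract (8x²)·D = −8x⁵ − 32x⁴ + 64x³ − 24x². Remainder: 9x⁴ + 29x³ − 100x² + 81x − 30.
Step 4: lead(9x⁴ + 29x³ − 100x² + 81x − 30) ÷ lead(D) = 9x⁴ ÷ −x³ = −9x. Subtract (−9x)·D = 9x⁴ + 36x³ − 72x² + 27x. Remainder: −7x³ − 28x² + 54x − 30.
Step 5: lead(−7x³ − 28x² + 54x − 30) ÷ lead(D) = −7x³ ÷ −x³ = 7. Subtract (7)·D = −7x³ − 28x² + 56x − 21. Remainder: −2x − 9.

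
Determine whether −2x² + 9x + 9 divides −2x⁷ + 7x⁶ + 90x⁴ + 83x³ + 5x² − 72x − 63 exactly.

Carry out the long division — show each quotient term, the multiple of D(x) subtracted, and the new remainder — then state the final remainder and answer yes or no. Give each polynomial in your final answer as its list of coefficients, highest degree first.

Step 1: lead(−2x⁷ + 7x⁶ + 90x⁴ + 83x³ + 5x² − 72x − 63) ÷ lead(D) = −2x⁷ ÷ −2x² = x⁵. Subtract (x⁵)·D = −2x⁷ + 9x⁶ + 9x⁵. Remainder: −2x⁶ − 9x⁵ + 90x⁴ + 83x³ + 5x² − 72x − 63.
Step 2: lead(−2x⁶ − 9x⁵ + 90x⁴ + 83x³ + 5x² − 72x − 63) ÷ lead(D) = −2x⁶ ÷ −2x² = x⁴. Subtract (x⁴)·D = −2x⁶ + 9x⁵ + 9x⁴. Remainder: −18x⁵ + 81x⁴ + 83x³ + 5x² − 72x − 63.
Step 3: lead(−18x⁵ + 81x⁴ + 83x³ + 5x² − 72x − 63) ÷ lead(D) = −18x⁵ ÷ −2x² = 9x³. Subtract (9x³)·D = −18x⁵ + 81x⁴ + 81x³. Remainder: 2x³ + 5x² − 72x − 63.
Step 4: lead(2x³ + 5x² − 72x − 63) ÷ lead(D) = 2x³ ÷ −2x² = −x. Subtract (−x)·D = 2x³ − 9x² − 9x. Remainder: 14x² − 63x − 63.
Step 5: lead(14x² − 63x − 63) ÷ lead(D) = 14x² ÷ −2x² = −7. Subtract (−7)·D = 14x² − 63x − 63. Remainder: 0.

R = [0], so D(x) is a factor of P(x). yes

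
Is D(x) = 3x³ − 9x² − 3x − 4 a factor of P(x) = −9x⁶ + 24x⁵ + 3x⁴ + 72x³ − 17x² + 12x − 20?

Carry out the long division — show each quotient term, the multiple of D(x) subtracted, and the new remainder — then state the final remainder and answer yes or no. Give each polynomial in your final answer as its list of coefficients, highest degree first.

R = [4, -4], so D(x) is not a factor of P(x). no

Step 1: lead(−9x⁶ + 24x⁵ + 3x⁴ + 72x³ − 17x² + 12x − 20) ÷ lead(D) = −9x⁶ ÷ 3x³ = −3x³. Subtract (−3x³)·D = −9x⁶ + 27x⁵ + 9x⁴ + 12x³. Remainder: −3x⁵ − 6x⁴ + 60x³ − 17x² + 12x − 20.
Step 2: lead(−3x⁵ − 6x⁴ + 60x³ − 17x² + 12x − 20) ÷ lead(D) = −3x⁵ ÷ 3x³ = −x². Subtract (−x²)·D = −3x⁵ + 9x⁴ + 3x³ + 4x². Remainder: −15x⁴ + 57x³ − 21x² + 12x − 20.
Step 3: lead(−15x⁴ + 57x³ − 21x² + 12x − 20) ÷ lead(D) = −15x⁴ ÷ 3x³ = −5x. Subtract (−5x)·D = −15x⁴ + 45x³ + 15x² + 20x. Remainder: 12x³ − 36x² − 8x − 20.
Step 4: lead(12x³ − 36x² − 8x − 20) ÷ lead(D) = 12x³ ÷ 3x³ = 4. Subtract (4)·D = 12x³ − 36x² − 12x − 16. Remainder: 4x − 4.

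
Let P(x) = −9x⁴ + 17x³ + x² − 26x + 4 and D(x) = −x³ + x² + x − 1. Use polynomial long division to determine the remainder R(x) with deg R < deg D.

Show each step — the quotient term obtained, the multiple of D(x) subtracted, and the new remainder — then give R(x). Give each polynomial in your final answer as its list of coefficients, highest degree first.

Step 1: lead(−9x⁴ + 17x³ + x² − 26x + 4) ÷ lead(D) = −9x⁴ ÷ −x³ = 9x. Subtract (9x)·D = −9x⁴ + 9x³ + 9x² − 9x. Remainder: 8x³ − 8x² − 17x + 4.
Step 2: lead(8x³ − 8x² − 17x + 4) ÷ lead(D) = 8x³ ÷ −x³ = −8. Subtract (−8)·D = 8x³ − 8x² − 8x + 8. Remainder: −9x − 4.

R = [-9, -4]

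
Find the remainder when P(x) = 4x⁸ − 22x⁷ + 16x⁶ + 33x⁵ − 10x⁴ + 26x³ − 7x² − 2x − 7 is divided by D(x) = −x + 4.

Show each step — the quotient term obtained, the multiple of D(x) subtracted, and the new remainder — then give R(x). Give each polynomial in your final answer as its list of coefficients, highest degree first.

R = [1]

Step 1: lead(4x⁸ − 22x⁷ + 16x⁶ + 33x⁵ − 10x⁴ + 26x³ − 7x² − 2x − 7) ÷ lead(D) = 4x⁸ ÷ −x = −4x⁷. Subtract (−4x⁷)·D = 4x⁸ − 16x⁷. Remainder: −6x⁷ + 16x⁶ + 33x⁵ − 10x⁴ + 26x³ − 7x² − 2x − 7.
Step 2: lead(−6x⁷ + 16x⁶ + 33x⁵ − 10x⁴ + 26x³ − 7x² − 2x − 7) ÷ lead(D) = −6x⁷ ÷ −x = 6x⁶. Subtract (6x⁶)·D = −6x⁷ + 24x⁶. Remainder: −8x⁶ + 33x⁵ − 10x⁴ + 26x³ − 7x² − 2x − 7.
Step 3: lead(−8x⁶ + 33x⁵ − 10x⁴ + 26x³ − 7x² − 2x − 7) ÷ lead(D) = −8x⁶ ÷ −x = 8x⁵. Subtract (8x⁵)·D = −8x⁶ + 32x⁵. Remainder: x⁵ − 10x⁴ + 26x³ − 7x² − 2x − 7.
Step 4: lead(x⁵ − 10x⁴ + 26x³ − 7x² − 2x − 7) ÷ lead(D) = x⁵ ÷ −x = −x⁴. Subtract (−x⁴)·D = x⁵ − 4x⁴. Remainder: −6x⁴ + 26x³ − 7x² − 2x − 7.
Step 5: lead(−6x⁴ + 26x³ − 7x² − 2x − 7) ÷ lead(D) = −6x⁴ ÷ −x = 6x³. Subtract (6x³)·D = −6x⁴ + 24x³. Remainder: 2x³ − 7x² − 2x − 7.
Step 6: lead(2x³ − 7x² − 2x − 7) ÷ lead(D) = 2x³ ÷ −x = −2x². Subtract (−2x²)·D = 2x³ − 8x². Remainder: x² − 2x − 7.
Step 7: lead(x² − 2x − 7) ÷ lead(D) = x² ÷ −x = −x. Subtract (−x)·D = x² − 4x. Remainder: 2x − 7.
Step 8: lead(2x − 7) ÷ lead(D) = 2x ÷ −x = −2. Subtract (−2)·D = 2x − 8. Remainder: 1.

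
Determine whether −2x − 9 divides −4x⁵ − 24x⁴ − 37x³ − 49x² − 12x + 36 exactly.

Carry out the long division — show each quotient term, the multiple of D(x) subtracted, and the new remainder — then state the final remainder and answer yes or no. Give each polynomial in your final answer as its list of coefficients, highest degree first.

Step 1: lead(−4x⁵ − 24x⁴ − 37x³ − 49x² − 12x + 36) ÷ lead(D) = −4x⁵ ÷ −2x = 2x⁴. Subtract (2x⁴)·D = −4x⁵ − 18x⁴. Remainder: −6x⁴ − 37x³ − 49x² − 12x + 36.
Step 2: lead(−6x⁴ − 37x³ − 49x² − 12x + 36) ÷ lead(D) = −6x⁴ ÷ −2x = 3x³. Subtract (3x³)·D = −6x⁴ − 27x³. Remainder: −10x³ − 49x² − 12x + 36.
Step 3: lead(−10x³ − 49x² − 12x + 36) ÷ lead(D) = −10x³ ÷ −2x = 5x². Subtract (5x²)·D = −10x³ − 45x². Remainder: −4x² − 12x + 36.
Step 4: lead(−4x² − 12x + 36) ÷ lead(D) = −4x² ÷ −2x = 2x. Subtract (2x)·D = −4x² − 18x. Remainder: 6x + 36.
Step 5: lead(6x + 36) ÷ lead(D) = 6x ÷ −2x = −3. Subtract (−3)·D = 6x + 27. Remainder: 9.

R = [9], so D(x) is not a factor of P(x). no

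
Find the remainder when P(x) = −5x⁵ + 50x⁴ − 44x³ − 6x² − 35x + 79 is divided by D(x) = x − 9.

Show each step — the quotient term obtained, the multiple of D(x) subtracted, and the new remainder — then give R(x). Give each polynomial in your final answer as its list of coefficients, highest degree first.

Step 1: lead(−5x⁵ + 50x⁴ − 44x³ − 6x² − 35x + 79) ÷ lead(D) = −5x⁵ ÷ x = −5x⁴. Subtract (−5x⁴)·D = −5x⁵ + 45x⁴. Remainder: 5x⁴ − 44x³ − 6x² − 35x + 79.
Step 2: lead(5x⁴ − 44x³ − 6x² − 35x + 79) ÷ lead(D) = 5x⁴ ÷ x = 5x³. Subtract (5x³)·D = 5x⁴ − 45x³. Remainder: x³ − 6x² − 35x + 79.
Step 3: lead(x³ − 6x² − 35x + 79) ÷ lead(D) = x³ ÷ x = x². Subtract (x²)·D = x³ − 9x². Remainder: 3x² − 35x + 79.
Step 4: lead(3x² − 35x + 79) ÷ lead(D) = 3x² ÷ x = 3x. Subtract (3x)·D = 3x² − 27x. Remainder: −8x + 79.
Step 5: lead(−8x + 79) ÷ lead(D) = −8x ÷ x = −8. Subtract (−8)·D = −8x + 72. Remainder: 7.

R = [7]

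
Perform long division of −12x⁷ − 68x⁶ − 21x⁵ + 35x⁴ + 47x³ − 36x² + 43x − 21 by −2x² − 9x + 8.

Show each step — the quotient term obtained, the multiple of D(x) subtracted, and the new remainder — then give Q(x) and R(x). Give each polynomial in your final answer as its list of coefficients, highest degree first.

Q = [6, 7, 3, -3, 2, -3]; R = [3]

Step 1: lead(−12x⁷ − 68x⁶ − 21x⁵ + 35x⁴ + 47x³ − 36x² + 43x − 21) ÷ lead(D) = −12x⁷ ÷ −2x² = 6x⁵. Subtract (6x⁵)·D = −12x⁷ − 54x⁶ + 48x⁵. Remainder: −14x⁶ − 69x⁵ + 35x⁴ + 47x³ − 36x² + 43x − 21.
Step 2: lead(−14x⁶ − 69x⁵ + 35x⁴ + 47x³ − 36x² + 43x − 21) ÷ lead(D) = −14x⁶ ÷ −2x² = 7x⁴. Subtract (7x⁴)·D = −14x⁶ − 63x⁵ + 56x⁴. Remainder: −6x⁵ − 21x⁴ + 47x³ − 36x² + 43x − 21.
Step 3: lead(−6x⁵ − 21x⁴ + 47x³ − 36x² + 43x − 21) ÷ lead(D) = −6x⁵ ÷ −2x² = 3x³. Subtract (3x³)·D = −6x⁵ − 27x⁴ + 24x³. Remainder: 6x⁴ + 23x³ − 36x² + 43x − 21.
Step 4: lead(6x⁴ + 23x³ − 36x² + 43x − 21) ÷ lead(D) = 6x⁴ ÷ −2x² = −3x². Subtract (−3x²)·D = 6x⁴ + 27x³ − 24x². Remainder: −4x³ − 12x² + 43x − 21.
Step 5: lead(−4x³ − 12x² + 43x − 21) ÷ lead(D) = −4x³ ÷ −2x² = 2x. Subtract (2x)·D = −4x³ − 18x² + 16x. Remainder: 6x² + 27x − 21.
Step 6: lead(6x² + 27x − 21) ÷ lead(D) = 6x² ÷ −2x² = −3. Subtract (−3)·D = 6x² + 27x − 24. Remainder: 3.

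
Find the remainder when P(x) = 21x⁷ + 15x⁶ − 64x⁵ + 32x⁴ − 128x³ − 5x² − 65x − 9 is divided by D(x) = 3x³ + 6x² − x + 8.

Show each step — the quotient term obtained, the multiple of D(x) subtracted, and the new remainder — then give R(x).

Step 1: lead(21x⁷ + 15x⁶ − 64x⁵ + 32x⁴ − 128x³ − 5x² − 65x − 9) ÷ lead(D) = 21x⁷ ÷ 3x³ = 7x⁴. Subtract (7x⁴)·D = 21x⁷ + 42x⁶ − 7x⁵ + 56x⁴. Remainder: −27x⁶ − 57x⁵ − 24x⁴ − 128x³ − 5x² − 65x − 9.
Step 2: lead(−27x⁶ − 57x⁵ − 24x⁴ − 128x³ − 5x² − 65x − 9) ÷ lead(D) = −27x⁶ ÷ 3x³ = −9x³. Subtract (−9x³)·D = −27x⁶ − 54x⁵ + 9x⁴ − 72x³. Remainder: −3x⁵ − 33x⁴ − 56x³ − 5x² − 65x − 9.
Step 3: lead(−3x⁵ − 33x⁴ − 56x³ − 5x² − 65x − 9) ÷ lead(D) = −3x⁵ ÷ 3x³ = −x². Subtract (−x²)·D = −3x⁵ − 6x⁴ + x³ − 8x². Remainder: −27x⁴ − 57x³ + 3x² − 65x − 9.
Step 4: lead(−27x⁴ − 57x³ + 3x² − 65x − 9) ÷ lead(D) = −27x⁴ ÷ 3x³ = −9x. Subtract (−9x)·D = −27x⁴ − 54x³ + 9x² − 72x. Remainder: −3x³ − 6x² + 7x − 9.
Step 5: lead(−3x³ − 6x² + 7x − 9) ÷ lead(D) = −3x³ ÷ 3x³ = −1. Subtract (−1)·D = −3x³ − 6x² + x − 8. Remainder: 6x − 1.

R(x) = 6x − 1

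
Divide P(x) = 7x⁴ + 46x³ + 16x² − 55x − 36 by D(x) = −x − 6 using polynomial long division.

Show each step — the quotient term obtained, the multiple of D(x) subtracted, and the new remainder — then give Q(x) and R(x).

Step 1: lead(7x⁴ + 46x³ + 16x² − 55x − 36) ÷ lead(D) = 7x⁴ ÷ −x = −7x³. Subtract (−7x³)·D = 7x⁴ + 42x³. Remainder: 4x³ + 16x² − 55x − 36.
Step 2: lead(4x³ + 16x² − 55x − 36) ÷ lead(D) = 4x³ ÷ −x = −4x². Subtract (−4x²)·D = 4x³ + 24x². Remainder: −8x² − 55x − 36.
Step 3: lead(−8x² − 55x − 36) ÷ lead(D) = −8x² ÷ −x = 8x. Subtract (8x)·D = −8x² − 48x. Remainder: −7x − 36.
Step 4: lead(−7x − 36) ÷ lead(D) = −7x ÷ −x = 7. Subtract (7)·D = −7x − 42. Remainder: 6.

Q(x) = −7x³ − 4x² + 8x + 7; R(x) = 6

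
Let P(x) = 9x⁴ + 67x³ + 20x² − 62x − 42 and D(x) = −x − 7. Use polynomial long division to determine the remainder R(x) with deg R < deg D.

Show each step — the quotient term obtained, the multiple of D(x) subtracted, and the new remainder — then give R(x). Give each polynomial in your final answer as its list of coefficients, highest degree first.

Step 1: lead(9x⁴ + 67x³ + 20x² − 62x − 42) ÷ lead(D) = 9x⁴ ÷ −x = −9x³. Subtract (−9x³)·D = 9x⁴ + 63x³. Remainder: 4x³ + 20x² − 62x − 42.
Step 2: lead(4x³ + 20x² − 62x − 42) ÷ lead(D) = 4x³ ÷ −x = −4x². Subtract (−4x²)·D = 4x³ + 28x². Remainder: −8x² − 62x − 42.
Step 3: lead(−8x² − 62x − 42) ÷ lead(D) = −8x² ÷ −x = 8x. Subtract (8x)·D = −8x² − 56x. Remainder: −6x − 42.
Step 4: lead(−6x − 42) ÷ lead(D) = −6x ÷ −x = 6. Subtract (6)·D = −6x − 42. Remainder: 0.

R = [0]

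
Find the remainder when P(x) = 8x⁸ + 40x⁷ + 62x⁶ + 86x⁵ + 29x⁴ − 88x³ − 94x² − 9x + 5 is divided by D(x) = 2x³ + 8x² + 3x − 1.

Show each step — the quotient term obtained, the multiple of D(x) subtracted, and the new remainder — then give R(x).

R(x) = 6x − 3

Step 1: lead(8x⁸ + 40x⁷ + 62x⁶ + 86x⁵ + 29x⁴ − 88x³ − 94x² − 9x + 5) ÷ lead(D) = 8x⁸ ÷ 2x³ = 4x⁵. Subtract (4x⁵)·D = 8x⁸ + 32x⁷ + 12x⁶ − 4x⁵. Remainder: 8x⁷ + 50x⁶ + 90x⁵ + 29x⁴ − 88x³ − 94x² − 9x + 5.
Step 2: lead(8x⁷ + 50x⁶ + 90x⁵ + 29x⁴ − 88x³ − 94x² − 9x + 5) ÷ lead(D) = 8x⁷ ÷ 2x³ = 4x⁴. Subtract (4x⁴)·D = 8x⁷ + 32x⁶ + 12x⁵ − 4x⁴. Remainder: 18x⁶ + 78x⁵ + 33x⁴ − 88x³ − 94x² − 9x + 5.
Step 3: lead(18x⁶ + 78x⁵ + 33x⁴ − 88x³ − 94x² − 9x + 5) ÷ lead(D) = 18x⁶ ÷ 2x³ = 9x³. Subtract (9x³)·D = 18x⁶ + 72x⁵ + 27x⁴ − 9x³. Remainder: 6x⁵ + 6x⁴ − 79x³ − 94x² − 9x + 5.
Step 4: lead(6x⁵ + 6x⁴ − 79x³ − 94x² − 9x + 5) ÷ lead(D) = 6x⁵ ÷ 2x³ = 3x². Subtract (3x²)·D = 6x⁵ + 24x⁴ + 9x³ − 3x². Remainder: −18x⁴ − 88x³ − 91x² − 9x + 5.
Step 5: lead(−18x⁴ − 88x³ − 91x² − 9x + 5) ÷ lead(D) = −18x⁴ ÷ 2x³ = −9x. Subtract (−9x)·D = −18x⁴ − 72x³ − 27x² + 9x. Remainder: −16x³ − 64x² − 18x + 5.
Step 6: lead(−16x³ − 64x² − 18x + 5) ÷ lead(D) = −16x³ ÷ 2x³ = −8. Subtract (−8)·D = −16x³ − 64x² − 24x + 8. Remainder: 6x − 3.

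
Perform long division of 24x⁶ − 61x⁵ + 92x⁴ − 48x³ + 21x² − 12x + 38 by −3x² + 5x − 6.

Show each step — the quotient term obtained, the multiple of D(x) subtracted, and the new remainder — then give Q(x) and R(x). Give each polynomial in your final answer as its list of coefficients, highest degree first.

Q = [-8, 7, -3, -3, -6]; R = [2]

Step 1: lead(24x⁶ − 61x⁵ + 92x⁴ − 48x³ + 21x² − 12x + 38) ÷ lead(D) = 24x⁶ ÷ −3x² = −8x⁴. Subtract (−8x⁴)·D = 24x⁶ − 40x⁵ + 48x⁴. Remainder: −21x⁵ + 44x⁴ − 48x³ + 21x² − 12x + 38.
Step 2: lead(−21x⁵ + 44x⁴ − 48x³ + 21x² − 12x + 38) ÷ lead(D) = −21x⁵ ÷ −3x² = 7x³. Subtract (7x³)·D = −21x⁵ + 35x⁴ − 42x³. Remainder: 9x⁴ − 6x³ + 21x² − 12x + 38.
Step 3: lead(9x⁴ − 6x³ + 21x² − 12x + 38) ÷ lead(D) = 9x⁴ ÷ −3x² = −3x². Subtract (−3x²)·D = 9x⁴ − 15x³ + 18x². Remainder: 9x³ + 3x² − 12x + 38.
Step 4: lead(9x³ + 3x² − 12x + 38) ÷ lead(D) = 9x³ ÷ −3x² = −3x. Subtract (−3x)·D = 9x³ − 15x² + 18x. Remainder: 18x² − 30x + 38.
Step 5: lead(18x² − 30x + 38) ÷ lead(D) = 18x² ÷ −3x² = −6. Subtract (−6)·D = 18x² − 30x + 36. Remainder: 2.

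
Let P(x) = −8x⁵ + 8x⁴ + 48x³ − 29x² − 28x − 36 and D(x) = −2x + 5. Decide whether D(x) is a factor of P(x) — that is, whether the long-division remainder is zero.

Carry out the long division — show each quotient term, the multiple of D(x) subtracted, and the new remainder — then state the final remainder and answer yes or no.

R(x) = −6, so D(x) is not a factor of P(x). no

Step 1: lead(−8x⁵ + 8x⁴ + 48x³ − 29x² − 28x − 36) ÷ lead(D) = −8x⁵ ÷ −2x = 4x⁴. Subtract (4x⁴)·D = −8x⁵ + 20x⁴. Remainder: −12x⁴ + 48x³ − 29x² − 28x − 36.
Step 2: lead(−12x⁴ + 48x³ − 29x² − 28x − 36) ÷ lead(D) = −12x⁴ ÷ −2x = 6x³. Subtract (6x³)·D = −12x⁴ + 30x³. Remainder: 18x³ − 29x² − 28x − 36.
Step 3: lead(18x³ − 29x² − 28x − 36) ÷ lead(D) = 18x³ ÷ −2x = −9x². Subtract (−9x²)·D = 18x³ − 45x². Remainder: 16x² − 28x − 36.
Step 4: lead(16x² − 28x − 36) ÷ lead(D) = 16x² ÷ −2x = −8x. Subtract (−8x)·D = 16x² − 40x. Remainder: 12x − 36.
Step 5: lead(12x − 36) ÷ lead(D) = 12x ÷ −2x = −6. Subtract (−6)·D = 12x − 30. Remainder: −6.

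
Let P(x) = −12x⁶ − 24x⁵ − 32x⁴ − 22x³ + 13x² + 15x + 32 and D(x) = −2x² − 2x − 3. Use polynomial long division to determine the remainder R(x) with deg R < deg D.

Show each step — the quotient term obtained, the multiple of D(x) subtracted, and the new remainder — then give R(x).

R(x) = 5

Step 1: lead(−12x⁶ − 24x⁵ − 32x⁴ − 22x³ + 13x² + 15x + 32) ÷ lead(D) = −12x⁶ ÷ −2x² = 6x⁴. Subtract (6x⁴)·D = −12x⁶ − 12x⁵ − 18x⁴. Remainder: −12x⁵ − 14x⁴ − 22x³ + 13x² + 15x + 32.
Step 2: lead(−12x⁵ − 14x⁴ − 22x³ + 13x² + 15x + 32) ÷ lead(D) = −12x⁵ ÷ −2x² = 6x³. Subtract (6x³)·D = −12x⁵ − 12x⁴ − 18x³. Remainder: −2x⁴ − 4x³ + 13x² + 15x + 32.
Step 3: lead(−2x⁴ − 4x³ + 13x² + 15x + 32) ÷ lead(D) = −2x⁴ ÷ −2x² = x². Subtract (x²)·D = −2x⁴ − 2x³ − 3x². Remainder: −2x³ + 16x² + 15x + 32.
Step 4: lead(−2x³ + 16x² + 15x + 32) ÷ lead(D) = −2x³ ÷ −2x² = x. Subtract (x)·D = −2x³ − 2x² − 3x. Remainder: 18x² + 18x + 32.
Step 5: lead(18x² + 18x + 32) ÷ lead(D) = 18x² ÷ −2x² = −9. Subtract (−9)·D = 18x² + 18x + 27. Remainder: 5.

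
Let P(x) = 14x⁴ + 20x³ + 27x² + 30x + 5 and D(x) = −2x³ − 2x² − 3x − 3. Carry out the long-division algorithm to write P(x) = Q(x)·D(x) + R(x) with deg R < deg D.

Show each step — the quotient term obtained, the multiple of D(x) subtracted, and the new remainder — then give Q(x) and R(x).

Q(x) = −7x − 3; R(x) = −4

Step 1: lead(14x⁴ + 20x³ + 27x² + 30x + 5) ÷ lead(D) = 14x⁴ ÷ −2x³ = −7x. Subtract (−7x)·D = 14x⁴ + 14x³ + 21x² + 21x. Remainder: 6x³ + 6x² + 9x + 5.
Step 2: lead(6x³ + 6x² + 9x + 5) ÷ lead(D) = 6x³ ÷ −2x³ = −3. Subtract (−3)·D = 6x³ + 6x² + 9x + 9. Remainder: −4.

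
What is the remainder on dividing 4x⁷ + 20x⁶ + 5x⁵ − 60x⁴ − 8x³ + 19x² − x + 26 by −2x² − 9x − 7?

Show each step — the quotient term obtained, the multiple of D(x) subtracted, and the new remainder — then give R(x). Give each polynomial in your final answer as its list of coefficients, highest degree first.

Step 1: lead(4x⁷ + 20x⁶ + 5x⁵ − 60x⁴ − 8x³ + 19x² − x + 26) ÷ lead(D) = 4x⁷ ÷ −2x² = −2x⁵. Subtract (−2x⁵)·D = 4x⁷ + 18x⁶ + 14x⁵. Remainder: 2x⁶ − 9x⁵ − 60x⁴ − 8x³ + 19x² − x + 26.
Step 2: lead(2x⁶ − 9x⁵ − 60x⁴ − 8x³ + 19x² − x + 26) ÷ lead(D) = 2x⁶ ÷ −2x² = −x⁴. Subtract (−x⁴)·D = 2x⁶ + 9x⁵ + 7x⁴. Remainder: −18x⁵ − 67x⁴ − 8x³ + 19x² − x + 26.
Step 3: lead(−18x⁵ − 67x⁴ − 8x³ + 19x² − x + 26) ÷ lead(D) = −18x⁵ ÷ −2x² = 9x³. Subtract (9x³)·D = −18x⁵ − 81x⁴ − 63x³. Remainder: 14x⁴ + 55x³ + 19x² − x + 26.
Step 4: lead(14x⁴ + 55x³ + 19x² − x + 26) ÷ lead(D) = 14x⁴ ÷ −2x² = −7x². Subtract (−7x²)·D = 14x⁴ + 63x³ + 49x². Remainder: −8x³ − 30x² − x + 26.
Step 5: lead(−8x³ − 30x² − x + 26) ÷ lead(D) = −8x³ ÷ −2x² = 4x. Subtract (4x)·D = −8x³ − 36x² − 28x. Remainder: 6x² + 27x + 26.
Step 6: lead(6x² + 27x + 26) ÷ lead(D) = 6x² ÷ −2x² = −3. Subtract (−3)·D = 6x² + 27x + 21. Remainder: 5.

R = [5]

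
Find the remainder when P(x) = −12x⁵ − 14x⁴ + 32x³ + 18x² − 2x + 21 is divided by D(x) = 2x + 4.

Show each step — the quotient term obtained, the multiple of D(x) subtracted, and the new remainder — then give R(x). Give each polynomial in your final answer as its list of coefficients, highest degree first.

R = [1]

Step 1: lead(−12x⁵ − 14x⁴ + 32x³ + 18x² − 2x + 21) ÷ lead(D) = −12x⁵ ÷ 2x = −6x⁴. Subtract (−6x⁴)·D = −12x⁵ − 24x⁴. Remainder: 10x⁴ + 32x³ + 18x² − 2x + 21.
Step 2: lead(10x⁴ + 32x³ + 18x² − 2x + 21) ÷ lead(D) = 10x⁴ ÷ 2x = 5x³. Subtract (5x³)·D = 10x⁴ + 20x³. Remainder: 12x³ + 18x² − 2x + 21.
Step 3: lead(12x³ + 18x² − 2x + 21) ÷ lead(D) = 12x³ ÷ 2x = 6x². Subtract (6x²)·D = 12x³ + 24x². Remainder: −6x² − 2x + 21.
Step 4: lead(−6x² − 2x + 21) ÷ lead(D) = −6x² ÷ 2x = −3x. Subtract (−3x)·D = −6x² − 12x. Remainder: 10x + 21.
Step 5: lead(10x + 21) ÷ lead(D) = 10x ÷ 2x = 5. Subtract (5)·D = 10x + 20. Remainder: 1.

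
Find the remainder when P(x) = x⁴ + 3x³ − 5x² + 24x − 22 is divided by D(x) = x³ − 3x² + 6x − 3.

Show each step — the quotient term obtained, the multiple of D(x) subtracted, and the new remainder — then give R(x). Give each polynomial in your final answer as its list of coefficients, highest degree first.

Step 1: lead(x⁴ + 3x³ − 5x² + 24x − 22) ÷ lead(D) = x⁴ ÷ x³ = x. Subtract (x)·D = x⁴ − 3x³ + 6x² − 3x. Remainder: 6x³ − 11x² + 27x − 22.
Step 2: lead(6x³ − 11x² + 27x − 22) ÷ lead(D) = 6x³ ÷ x³ = 6. Subtract (6)·D = 6x³ − 18x² + 36x − 18. Remainder: 7x² − 9x − 4.

R = [7, -9, -4]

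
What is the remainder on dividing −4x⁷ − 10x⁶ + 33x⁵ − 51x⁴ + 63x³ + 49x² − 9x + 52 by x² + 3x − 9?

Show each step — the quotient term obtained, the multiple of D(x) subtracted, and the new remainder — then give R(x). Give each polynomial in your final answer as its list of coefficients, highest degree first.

R = [6, 7]

Step 1: lead(−4x⁷ − 10x⁶ + 33x⁵ − 51x⁴ + 63x³ + 49x² − 9x + 52) ÷ lead(D) = −4x⁷ ÷ x² = −4x⁵. Subtract (−4x⁵)·D = −4x⁷ − 12x⁶ + 36x⁵. Remainder: 2x⁶ − 3x⁵ − 51x⁴ + 63x³ + 49x² − 9x + 52.
Step 2: lead(2x⁶ − 3x⁵ − 51x⁴ + 63x³ + 49x² − 9x + 52) ÷ lead(D) = 2x⁶ ÷ x² = 2x⁴. Subtract (2x⁴)·D = 2x⁶ + 6x⁵ − 18x⁴. Remainder: −9x⁵ − 33x⁴ + 63x³ + 49x² − 9x + 52.
Step 3: lead(−9x⁵ − 33x⁴ + 63x³ + 49x² − 9x + 52) ÷ lead(D) = −9x⁵ ÷ x² = −9x³. Subtract (−9x³)·D = −9x⁵ − 27x⁴ + 81x³. Remainder: −6x⁴ − 18x³ + 49x² − 9x + 52.
Step 4: lead(−6x⁴ − 18x³ + 49x² − 9x + 52) ÷ lead(D) = −6x⁴ ÷ x² = −6x². Subtract (−6x²)·D = −6x⁴ − 18x³ + 54x². Remainder: −5x² − 9x + 52.
Step 5: lead(−5x² − 9x + 52) ÷ lead(D) = −5x² ÷ x² = −5. Subtract (−5)·D = −5x² − 15x + 45. Remainder: 6x + 7.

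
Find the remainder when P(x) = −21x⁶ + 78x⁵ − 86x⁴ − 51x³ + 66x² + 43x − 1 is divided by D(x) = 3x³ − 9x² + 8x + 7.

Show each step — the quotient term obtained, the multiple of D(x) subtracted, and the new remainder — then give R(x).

Step 1: lead(−21x⁶ + 78x⁵ − 86x⁴ − 51x³ + 66x² + 43x − 1) ÷ lead(D) = −21x⁶ ÷ 3x³ = −7x³. Subtract (−7x³)·D = −21x⁶ + 63x⁵ − 56x⁴ − 49x³. Remainder: 15x⁵ − 30x⁴ − 2x³ + 66x² + 43x − 1.
Step 2: lead(15x⁵ − 30x⁴ − 2x³ + 66x² + 43x − 1) ÷ lead(D) = 15x⁵ ÷ 3x³ = 5x². Subtract (5x²)·D = 15x⁵ − 45x⁴ + 40x³ + 35x². Remainder: 15x⁴ − 42x³ + 31x² + 43x − 1.
Step 3: lead(15x⁴ − 42x³ + 31x² + 43x − 1) ÷ lead(D) = 15x⁴ ÷ 3x³ = 5x. Subtract (5x)·D = 15x⁴ − 45x³ + 40x² + 35x. Remainder: 3x³ − 9x² + 8x − 1.
Step 4: lead(3x³ − 9x² + 8x − 1) ÷ lead(D) = 3x³ ÷ 3x³ = 1. Subtract (1)·D = 3x³ − 9x² + 8x + 7. Remainder: −8.

R(x) = −8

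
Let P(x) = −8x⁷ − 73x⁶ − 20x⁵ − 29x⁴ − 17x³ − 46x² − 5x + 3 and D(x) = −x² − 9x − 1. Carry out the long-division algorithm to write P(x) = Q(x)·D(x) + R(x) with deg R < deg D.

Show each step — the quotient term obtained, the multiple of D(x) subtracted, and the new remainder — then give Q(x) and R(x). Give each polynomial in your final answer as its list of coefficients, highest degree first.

Step 1: lead(−8x⁷ − 73x⁶ − 20x⁵ − 29x⁴ − 17x³ − 46x² − 5x + 3) ÷ lead(D) = −8x⁷ ÷ −x² = 8x⁵. Subtract (8x⁵)·D = −8x⁷ − 72x⁶ − 8x⁵. Remainder: −x⁶ − 12x⁵ − 29x⁴ − 17x³ − 46x² − 5x + 3.
Step 2: lead(−x⁶ − 12x⁵ − 29x⁴ − 17x³ − 46x² − 5x + 3) ÷ lead(D) = −x⁶ ÷ −x² = x⁴. Subtract (x⁴)·D = −x⁶ − 9x⁵ − x⁴. Remainder: −3x⁵ − 28x⁴ − 17x³ − 46x² − 5x + 3.
Step 3: lead(−3x⁵ − 28x⁴ − 17x³ − 46x² − 5x + 3) ÷ lead(D) = −3x⁵ ÷ −x² = 3x³. Subtract (3x³)·D = −3x⁵ − 27x⁴ − 3x³. Remainder: −x⁴ − 14x³ − 46x² − 5x + 3.
Step 4: lead(−x⁴ − 14x³ − 46x² − 5x + 3) ÷ lead(D) = −x⁴ ÷ −x² = x². Subtract (x²)·D = −x⁴ − 9x³ − x². Remainder: −5x³ − 45x² − 5x + 3.
Step 5: lead(−5x³ − 45x² − 5x + 3) ÷ lead(D) = −5x³ ÷ −x² = 5x. Subtract (5x)·D = −5x³ − 45x² − 5x. Remainder: 3.

Q = [8, 1, 3, 1, 5, 0]; R = [3]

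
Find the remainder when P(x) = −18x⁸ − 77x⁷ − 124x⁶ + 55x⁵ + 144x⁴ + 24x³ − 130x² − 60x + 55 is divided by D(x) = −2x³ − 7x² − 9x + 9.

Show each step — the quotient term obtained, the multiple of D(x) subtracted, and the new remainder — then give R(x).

Step 1: lead(−18x⁸ − 77x⁷ − 124x⁶ + 55x⁵ + 144x⁴ + 24x³ − 130x² − 60x + 55) ÷ lead(D) = −18x⁸ ÷ −2x³ = 9x⁵. Subtract (9x⁵)·D = −18x⁸ − 63x⁷ − 81x⁶ + 81x⁵. Remainder: −14x⁷ − 43x⁶ − 26x⁵ + 144x⁴ + 24x³ − 130x² − 60x + 55.
Step 2: lead(−14x⁷ − 43x⁶ − 26x⁵ + 144x⁴ + 24x³ − 130x² − 60x + 55) ÷ lead(D) = −14x⁷ ÷ −2x³ = 7x⁴. Subtract (7x⁴)·D = −14x⁷ − 49x⁶ − 63x⁵ + 63x⁴. Remainder: 6x⁶ + 37x⁵ + 81x⁴ + 24x³ − 130x² − 60x + 55.
Step 3: lead(6x⁶ + 37x⁵ + 81x⁴ + 24x³ − 130x² − 60x + 55) ÷ lead(D) = 6x⁶ ÷ −2x³ = −3x³. Subtract (−3x³)·D = 6x⁶ + 21x⁵ + 27x⁴ − 27x³. Remainder: 16x⁵ + 54x⁴ + 51x³ − 130x² − 60x + 55.
Step 4: lead(16x⁵ + 54x⁴ + 51x³ − 130x² − 60x + 55) ÷ lead(D) = 16x⁵ ÷ −2x³ = −8x². Subtract (−8x²)·D = 16x⁵ + 56x⁴ + 72x³ − 72x². Remainder: −2x⁴ − 21x³ − 58x² − 60x + 55.
Step 5: lead(−2x⁴ − 21x³ − 58x² − 60x + 55) ÷ lead(D) = −2x⁴ ÷ −2x³ = x. Subtract (x)·D = −2x⁴ − 7x³ − 9x² + 9x. Remainder: −14x³ − 49x² − 69x + 55.
Step 6: lead(−14x³ − 49x² − 69x + 55) ÷ lead(D) = −14x³ ÷ −2x³ = 7. Subtract (7)·D = −14x³ − 49x² − 63x + 63. Remainder: −6x − 8.

R(x) = −6x − 8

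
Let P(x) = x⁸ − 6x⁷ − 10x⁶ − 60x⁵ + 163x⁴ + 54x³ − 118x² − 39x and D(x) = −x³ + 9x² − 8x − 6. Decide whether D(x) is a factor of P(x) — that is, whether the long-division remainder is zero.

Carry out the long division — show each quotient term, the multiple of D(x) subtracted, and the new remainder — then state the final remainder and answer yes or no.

R(x) = 9x, so D(x) is not a factor of P(x). no

Step 1: lead(x⁸ − 6x⁷ − 10x⁶ − 60x⁵ + 163x⁴ + 54x³ − 118x² − 39x) ÷ lead(D) = x⁸ ÷ −x³ = −x⁵. Subtract (−x⁵)·D = x⁸ − 9x⁷ + 8x⁶ + 6x⁵. Remainder: 3x⁷ − 18x⁶ − 66x⁵ + 163x⁴ + 54x³ − 118x² − 39x.
Step 2: lead(3x⁷ − 18x⁶ − 66x⁵ + 163x⁴ + 54x³ − 118x² − 39x) ÷ lead(D) = 3x⁷ ÷ −x³ = −3x⁴. Subtract (−3x⁴)·D = 3x⁷ − 27x⁶ + 24x⁵ + 18x⁴. Remainder: 9x⁶ − 90x⁵ + 145x⁴ + 54x³ − 118x² − 39x.
Step 3: lead(9x⁶ − 90x⁵ + 145x⁴ + 54x³ − 118x² − 39x) ÷ lead(D) = 9x⁶ ÷ −x³ = −9x³. Subtract (−9x³)·D = 9x⁶ − 81x⁵ + 72x⁴ + 54x³. Remainder: −9x⁵ + 73x⁴ − 118x² − 39x.
Step 4: lead(−9x⁵ + 73x⁴ − 118x² − 39x) ÷ lead(D) = −9x⁵ ÷ −x³ = 9x². Subtract (9x²)·D = −9x⁵ + 81x⁴ − 72x³ − 54x². Remainder: −8x⁴ + 72x³ − 64x² − 39x.
Step 5: lead(−8x⁴ + 72x³ − 64x² − 39x) ÷ lead(D) = −8x⁴ ÷ −x³ = 8x. Subtract (8x)·D = −8x⁴ + 72x³ − 64x² − 48x. Remainder: 9x.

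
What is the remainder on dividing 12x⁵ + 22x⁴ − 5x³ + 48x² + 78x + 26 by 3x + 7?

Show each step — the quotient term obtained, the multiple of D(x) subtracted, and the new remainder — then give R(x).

Step 1: lead(12x⁵ + 22x⁴ − 5x³ + 48x² + 78x + 26) ÷ lead(D) = 12x⁵ ÷ 3x = 4x⁴. Subtract (4x⁴)·D = 12x⁵ + 28x⁴. Remainder: −6x⁴ − 5x³ + 48x² + 78x + 26.
Step 2: lead(−6x⁴ − 5x³ + 48x² + 78x + 26) ÷ lead(D) = −6x⁴ ÷ 3x = −2x³. Subtract (−2x³)·D = −6x⁴ − 14x³. Remainder: 9x³ + 48x² + 78x + 26.
Step 3: lead(9x³ + 48x² + 78x + 26) ÷ lead(D) = 9x³ ÷ 3x = 3x². Subtract (3x²)·D = 9x³ + 21x². Remainder: 27x² + 78x + 26.
Step 4: lead(27x² + 78x + 26) ÷ lead(D) = 27x² ÷ 3x = 9x. Subtract (9x)·D = 27x² + 63x. Remainder: 15x + 26.
Step 5: lead(15x + 26) ÷ lead(D) = 15x ÷ 3x = 5. Subtract (5)·D = 15x + 35. Remainder: −9.

R(x) = −9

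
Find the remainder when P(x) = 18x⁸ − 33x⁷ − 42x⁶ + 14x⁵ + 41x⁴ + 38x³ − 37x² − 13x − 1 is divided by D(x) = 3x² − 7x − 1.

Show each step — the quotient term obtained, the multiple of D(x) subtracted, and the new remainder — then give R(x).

Step 1: lead(18x⁸ − 33x⁷ − 42x⁶ + 14x⁵ + 41x⁴ + 38x³ − 37x² − 13x − 1) ÷ lead(D) = 18x⁸ ÷ 3x² = 6x⁶. Subtract (6x⁶)·D = 18x⁸ − 42x⁷ − 6x⁶. Remainder: 9x⁷ − 36x⁶ + 14x⁵ + 41x⁴ + 38x³ − 37x² − 13x − 1.
Step 2: lead(9x⁷ − 36x⁶ + 14x⁵ + 41x⁴ + 38x³ − 37x² − 13x − 1) ÷ lead(D) = 9x⁷ ÷ 3x² = 3x⁵. Subtract (3x⁵)·D = 9x⁷ − 21x⁶ − 3x⁵. Remainder: −15x⁶ + 17x⁵ + 41x⁴ + 38x³ − 37x² − 13x − 1.
Step 3: lead(−15x⁶ + 17x⁵ + 41x⁴ + 38x³ − 37x² − 13x − 1) ÷ lead(D) = −15x⁶ ÷ 3x² = −5x⁴. Subtract (−5x⁴)·D = −15x⁶ + 35x⁵ + 5x⁴. Remainder: −18x⁵ + 36x⁴ + 38x³ − 37x² − 13x − 1.
Step 4: lead(−18x⁵ + 36x⁴ + 38x³ − 37x² − 13x − 1) ÷ lead(D) = −18x⁵ ÷ 3x² = −6x³. Subtract (−6x³)·D = −18x⁵ + 42x⁴ + 6x³. Remainder: −6x⁴ + 32x³ − 37x² − 13x − 1.
Step 5: lead(−6x⁴ + 32x³ − 37x² − 13x − 1) ÷ lead(D) = −6x⁴ ÷ 3x² = −2x². Subtract (−2x²)·D = −6x⁴ + 14x³ + 2x². Remainder: 18x³ − 39x² − 13x − 1.
Step 6: lead(18x³ − 39x² − 13x − 1) ÷ lead(D) = 18x³ ÷ 3x² = 6x. Subtract (6x)·D = 18x³ − 42x² − 6x. Remainder: 3x² − 7x − 1.
Step 7: lead(3x² − 7x − 1) ÷ lead(D) = 3x² ÷ 3x² = 1. Subtract (1)·D = 3x² − 7x − 1. Remainder: 0.

R(x) = 0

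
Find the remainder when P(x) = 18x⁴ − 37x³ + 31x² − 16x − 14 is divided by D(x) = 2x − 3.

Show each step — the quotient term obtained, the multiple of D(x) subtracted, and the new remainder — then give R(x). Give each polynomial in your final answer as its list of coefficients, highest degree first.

Step 1: lead(18x⁴ − 37x³ + 31x² − 16x − 14) ÷ lead(D) = 18x⁴ ÷ 2x = 9x³. Subtract (9x³)·D = 18x⁴ − 27x³. Remainder: −10x³ + 31x² − 16x − 14.
Step 2: lead(−10x³ + 31x² − 16x − 14) ÷ lead(D) = −10x³ ÷ 2x = −5x². Subtract (−5x²)·D = −10x³ + 15x². Remainder: 16x² − 16x − 14.
Step 3: lead(16x² − 16x − 14) ÷ lead(D) = 16x² ÷ 2x = 8x. Subtract (8x)·D = 16x² − 24x. Remainder: 8x − 14.
Step 4: lead(8x − 14) ÷ lead(D) = 8x ÷ 2x = 4. Subtract (4)·D = 8x − 12. Remainder: −2.

R = [-2]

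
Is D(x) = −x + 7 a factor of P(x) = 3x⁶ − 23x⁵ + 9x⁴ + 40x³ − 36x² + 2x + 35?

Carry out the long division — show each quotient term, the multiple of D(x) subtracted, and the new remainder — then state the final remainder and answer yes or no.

Step 1: lead(3x⁶ − 23x⁵ + 9x⁴ + 40x³ − 36x² + 2x + 35) ÷ lead(D) = 3x⁶ ÷ −x = −3x⁵. Subtract (−3x⁵)·D = 3x⁶ − 21x⁵. Remainder: −2x⁵ + 9x⁴ + 40x³ − 36x² + 2x + 35.
Step 2: lead(−2x⁵ + 9x⁴ + 40x³ − 36x² + 2x + 35) ÷ lead(D) = −2x⁵ ÷ −x = 2x⁴. Subtract (2x⁴)·D = −2x⁵ + 14x⁴. Remainder: −5x⁴ + 40x³ − 36x² + 2x + 35.
Step 3: lead(−5x⁴ + 40x³ − 36x² + 2x + 35) ÷ lead(D) = −5x⁴ ÷ −x = 5x³. Subtract (5x³)·D = −5x⁴ + 35x³. Remainder: 5x³ − 36x² + 2x + 35.
Step 4: lead(5x³ − 36x² + 2x + 35) ÷ lead(D) = 5x³ ÷ −x = −5x². Subtract (−5x²)·D = 5x³ − 35x². Remainder: −x² + 2x + 35.
Step 5: lead(−x² + 2x + 35) ÷ lead(D) = −x² ÷ −x = x. Subtract (x)·D = −x² + 7x. Remainder: −5x + 35.
Step 6: lead(−5x + 35) ÷ lead(D) = −5x ÷ −x = 5. Subtract (5)·D = −5x + 35. Remainder: 0.

R(x) = 0, so D(x) is a factor of P(x). yes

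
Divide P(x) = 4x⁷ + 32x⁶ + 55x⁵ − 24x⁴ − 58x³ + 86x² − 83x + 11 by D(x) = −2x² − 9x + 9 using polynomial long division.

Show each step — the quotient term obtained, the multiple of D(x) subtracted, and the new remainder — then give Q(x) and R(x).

Step 1: lead(4x⁷ + 32x⁶ + 55x⁵ − 24x⁴ − 58x³ + 86x² − 83x + 11) ÷ lead(D) = 4x⁷ ÷ −2x² = −2x⁵. Subtract (−2x⁵)·D = 4x⁷ + 18x⁶ − 18x⁵. Remainder: 14x⁶ + 73x⁵ − 24x⁴ − 58x³ + 86x² − 83x + 11.
Step 2: lead(14x⁶ + 73x⁵ − 24x⁴ − 58x³ + 86x² − 83x + 11) ÷ lead(D) = 14x⁶ ÷ −2x² = −7x⁴. Subtract (−7x⁴)·D = 14x⁶ + 63x⁵ − 63x⁴. Remainder: 10x⁵ + 39x⁴ − 58x³ + 86x² − 83x + 11.
Step 3: lead(10x⁵ + 39x⁴ − 58x³ + 86x² − 83x + 11) ÷ lead(D) = 10x⁵ ÷ −2x² = −5x³. Subtract (−5x³)·D = 10x⁵ + 45x⁴ − 45x³. Remainder: −6x⁴ − 13x³ + 86x² − 83x + 11.
Step 4: lead(−6x⁴ − 13x³ + 86x² − 83x + 11) ÷ lead(D) = −6x⁴ ÷ −2x² = 3x². Subtract (3x²)·D = −6x⁴ − 27x³ + 27x². Remainder: 14x³ + 59x² − 83x + 11.
Step 5: lead(14x³ + 59x² − 83x + 11) ÷ lead(D) = 14x³ ÷ −2x² = −7x. Subtract (−7x)·D = 14x³ + 63x² − 63x. Remainder: −4x² − 20x + 11.
Step 6: lead(−4x² − 20x + 11) ÷ lead(D) = −4x² ÷ −2x² = 2. Subtract (2)·D = −4x² − 18x + 18. Remainder: −2x − 7.

Q(x) = −2x⁵ − 7x⁴ − 5x³ + 3x² − 7x + 2; R(x) = −2x − 7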